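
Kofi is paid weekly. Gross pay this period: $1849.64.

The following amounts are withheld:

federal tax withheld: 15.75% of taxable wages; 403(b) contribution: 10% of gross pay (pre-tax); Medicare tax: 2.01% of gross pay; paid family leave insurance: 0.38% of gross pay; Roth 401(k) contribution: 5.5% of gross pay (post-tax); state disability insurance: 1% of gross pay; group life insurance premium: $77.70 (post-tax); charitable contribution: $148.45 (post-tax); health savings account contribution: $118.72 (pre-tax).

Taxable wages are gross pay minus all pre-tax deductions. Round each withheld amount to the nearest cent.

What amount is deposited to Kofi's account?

$911.88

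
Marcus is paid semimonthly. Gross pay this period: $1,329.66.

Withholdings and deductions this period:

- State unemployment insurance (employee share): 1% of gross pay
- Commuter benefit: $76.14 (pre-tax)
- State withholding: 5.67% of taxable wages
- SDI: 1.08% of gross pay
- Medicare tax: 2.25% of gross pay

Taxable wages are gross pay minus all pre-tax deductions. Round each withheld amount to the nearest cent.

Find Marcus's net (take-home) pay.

$1,124.87

Commuter benefit: $76.14
Taxable wages = $1,329.66 − $76.14 = $1,253.52
State withholding: $1,253.52 × 0.0567 = $71.07
State unemployment insurance (employee share): $1,329.66 × 0.01 = $13.30
SDI: $1,329.66 × 0.0108 = $14.36
Medicare tax: $1,329.66 × 0.0225 = $29.92
Total deductions = $76.14 + $71.07 + $13.30 + $14.36 + $29.92 = $204.79
Net pay = $1,329.66 − $204.79 = $1,124.87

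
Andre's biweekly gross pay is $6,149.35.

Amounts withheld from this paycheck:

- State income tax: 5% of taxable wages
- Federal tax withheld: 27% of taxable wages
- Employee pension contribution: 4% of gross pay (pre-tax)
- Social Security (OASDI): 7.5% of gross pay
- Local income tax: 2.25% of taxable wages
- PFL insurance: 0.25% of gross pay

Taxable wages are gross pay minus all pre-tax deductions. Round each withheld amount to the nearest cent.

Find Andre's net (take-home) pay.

$3,404.90

Employee pension contribution: $6,149.35 × 0.04 = $245.97
Taxable wages = $6,149.35 − $245.97 = $5,903.38
State income tax: $5,903.38 × 0.05 = $295.17
Local income tax: $5,903.38 × 0.0225 = $132.83
Federal tax withheld: $5,903.38 × 0.27 = $1,593.91
Social Security (OASDI): $6,149.35 × 0.075 = $461.20
PFL insurance: $6,149.35 × 0.0025 = $15.37
Total deductions = $245.97 + $295.17 + $132.83 + $1,593.91 + $461.20 + $15.37 = $2,744.45
Net pay = $6,149.35 − $2,744.45 = $3,404.90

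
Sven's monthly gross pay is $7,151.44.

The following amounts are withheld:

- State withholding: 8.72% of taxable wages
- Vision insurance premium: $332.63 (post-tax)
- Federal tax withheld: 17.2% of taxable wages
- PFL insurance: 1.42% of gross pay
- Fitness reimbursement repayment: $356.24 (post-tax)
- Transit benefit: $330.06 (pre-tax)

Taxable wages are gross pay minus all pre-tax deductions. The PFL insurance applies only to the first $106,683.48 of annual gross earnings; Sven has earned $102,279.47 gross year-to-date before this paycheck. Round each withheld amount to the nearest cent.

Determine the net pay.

$4,301.87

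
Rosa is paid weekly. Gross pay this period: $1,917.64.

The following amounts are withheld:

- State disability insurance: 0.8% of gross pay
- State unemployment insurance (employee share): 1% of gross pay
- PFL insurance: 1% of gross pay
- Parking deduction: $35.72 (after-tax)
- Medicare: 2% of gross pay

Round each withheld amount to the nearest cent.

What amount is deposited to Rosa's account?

State disability insurance: $1,917.64 × 0.008 = $15.34
Medicare: $1,917.64 × 0.02 = $38.35
State unemployment insurance (employee share): $1,917.64 × 0.01 = $19.18
PFL insurance: $1,917.64 × 0.01 = $19.18
Parking deduction: $35.72
Total deductions = $15.34 + $38.35 + $19.18 + $19.18 + $35.72 = $127.77
Net pay = $1,917.64 − $127.77 = $1,789.87

$1,789.87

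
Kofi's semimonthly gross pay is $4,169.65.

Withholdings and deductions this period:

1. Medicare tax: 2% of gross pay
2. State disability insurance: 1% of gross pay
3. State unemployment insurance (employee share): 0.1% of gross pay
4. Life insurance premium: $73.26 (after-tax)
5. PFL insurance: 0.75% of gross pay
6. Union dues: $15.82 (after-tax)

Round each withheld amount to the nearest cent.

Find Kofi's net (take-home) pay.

$3,920.04

Medicare tax: $4,169.65 × 0.02 = $83.39
State unemployment insurance (employee share): $4,169.65 × 0.001 = $4.17
State disability insurance: $4,169.65 × 0.01 = $41.70
PFL insurance: $4,169.65 × 0.0075 = $31.27
Union dues: $15.82
Life insurance premium: $73.26
Total deductions = $83.39 + $4.17 + $41.70 + $31.27 + $15.82 + $73.26 = $249.61
Net pay = $4,169.65 − $249.61 = $3,920.04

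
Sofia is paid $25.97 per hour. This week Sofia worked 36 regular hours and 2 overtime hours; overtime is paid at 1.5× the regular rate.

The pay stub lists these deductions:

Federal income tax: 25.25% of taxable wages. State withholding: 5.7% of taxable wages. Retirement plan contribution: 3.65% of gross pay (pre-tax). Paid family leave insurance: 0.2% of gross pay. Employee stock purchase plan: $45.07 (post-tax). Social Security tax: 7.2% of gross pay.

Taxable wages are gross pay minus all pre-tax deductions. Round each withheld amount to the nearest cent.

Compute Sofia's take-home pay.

$553.82

Regular pay: 36 × $25.97 = $934.92
Overtime pay: 2 × $25.97 × 1.5 = $77.91
Gross pay = $934.92 + $77.91 = $1,012.83
Retirement plan contribution: $1,012.83 × 0.0365 = $36.97
Taxable wages = $1,012.83 − $36.97 = $975.86
State withholding: $975.86 × 0.057 = $55.62
Federal income tax: $975.86 × 0.2525 = $246.40
Paid family leave insurance: $1,012.83 × 0.002 = $2.03
Social Security tax: $1,012.83 × 0.072 = $72.92
Employee stock purchase plan: $45.07
Total deductions = $36.97 + $55.62 + $246.40 + $2.03 + $72.92 + $45.07 = $459.01
Net pay = $1,012.83 − $459.01 = $553.82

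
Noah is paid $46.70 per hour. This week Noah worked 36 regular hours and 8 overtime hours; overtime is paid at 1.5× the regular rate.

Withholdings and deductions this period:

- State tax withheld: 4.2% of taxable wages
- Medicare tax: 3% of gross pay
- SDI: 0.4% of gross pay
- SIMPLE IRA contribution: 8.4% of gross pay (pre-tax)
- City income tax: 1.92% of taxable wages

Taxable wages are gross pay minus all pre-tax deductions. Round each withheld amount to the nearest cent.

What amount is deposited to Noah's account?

$1,851.43

Regular pay: 36 × $46.70 = $1,681.20
Overtime pay: 8 × $46.70 × 1.5 = $560.40
Gross pay = $1,681.20 + $560.40 = $2,241.60
SIMPLE IRA contribution: $2,241.60 × 0.084 = $188.29
Taxable wages = $2,241.60 − $188.29 = $2,053.31
State tax withheld: $2,053.31 × 0.042 = $86.24
City income tax: $2,053.31 × 0.0192 = $39.42
Medicare tax: $2,241.60 × 0.03 = $67.25
SDI: $2,241.60 × 0.004 = $8.97
Total deductions = $188.29 + $86.24 + $39.42 + $67.25 + $8.97 = $390.17
Net pay = $2,241.60 − $390.17 = $1,851.43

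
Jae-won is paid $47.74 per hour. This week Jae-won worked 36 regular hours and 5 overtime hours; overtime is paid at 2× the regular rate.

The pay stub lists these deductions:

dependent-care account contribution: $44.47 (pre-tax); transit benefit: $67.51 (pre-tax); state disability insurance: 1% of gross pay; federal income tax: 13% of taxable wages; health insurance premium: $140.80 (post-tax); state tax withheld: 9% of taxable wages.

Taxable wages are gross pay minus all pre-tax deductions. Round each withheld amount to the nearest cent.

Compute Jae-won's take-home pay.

$1,462.80

Regular pay: 36 × $47.74 = $1,718.64
Overtime pay: 5 × $47.74 × 2 = $477.40
Gross pay = $1,718.64 + $477.40 = $2,196.04
Transit benefit: $67.51
Dependent-care account contribution: $44.47
Pre-tax total = $67.51 + $44.47 = $111.98
Taxable wages = $2,196.04 − $111.98 = $2,084.06
State tax withheld: $2,084.06 × 0.09 = $187.57
Federal income tax: $2,084.06 × 0.13 = $270.93
State disability insurance: $2,196.04 × 0.01 = $21.96
Health insurance premium: $140.80
Total deductions = $67.51 + $44.47 + $187.57 + $270.93 + $21.96 + $140.80 = $733.24
Net pay = $2,196.04 − $733.24 = $1,462.80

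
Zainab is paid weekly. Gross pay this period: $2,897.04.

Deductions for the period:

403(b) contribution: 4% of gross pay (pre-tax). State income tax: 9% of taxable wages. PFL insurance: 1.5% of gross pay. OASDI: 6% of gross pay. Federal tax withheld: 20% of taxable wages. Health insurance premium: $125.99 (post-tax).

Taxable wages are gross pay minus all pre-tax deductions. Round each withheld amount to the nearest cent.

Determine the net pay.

403(b) contribution: $2,897.04 × 0.04 = $115.88
Taxable wages = $2,897.04 − $115.88 = $2,781.16
State income tax: $2,781.16 × 0.09 = $250.30
Federal tax withheld: $2,781.16 × 0.2 = $556.23
OASDI: $2,897.04 × 0.06 = $173.82
PFL insurance: $2,897.04 × 0.015 = $43.46
Health insurance premium: $125.99
Total deductions = $115.88 + $250.30 + $556.23 + $173.82 + $43.46 + $125.99 = $1,265.68
Net pay = $2,897.04 − $1,265.68 = $1,631.36

$1,631.36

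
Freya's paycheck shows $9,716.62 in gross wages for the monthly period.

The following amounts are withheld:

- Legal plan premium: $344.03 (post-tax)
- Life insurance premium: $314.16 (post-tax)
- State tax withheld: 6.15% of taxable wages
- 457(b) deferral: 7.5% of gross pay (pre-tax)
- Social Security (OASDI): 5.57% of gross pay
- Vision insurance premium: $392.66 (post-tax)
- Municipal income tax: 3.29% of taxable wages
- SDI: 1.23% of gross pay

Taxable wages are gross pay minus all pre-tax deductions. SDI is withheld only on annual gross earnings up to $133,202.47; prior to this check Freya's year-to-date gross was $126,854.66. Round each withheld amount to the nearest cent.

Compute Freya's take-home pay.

457(b) deferral: $9,716.62 × 0.075 = $728.75
Taxable wages = $9,716.62 − $728.75 = $8,987.87
State tax withheld: $8,987.87 × 0.0615 = $552.75
Municipal income tax: $8,987.87 × 0.0329 = $295.70
Social Security (OASDI): $9,716.62 × 0.0557 = $541.22
SDI: only $133,202.47 − $126,854.66 = $6,347.81 of this check is subject → $6,347.81 × 0.0123 = $78.08
Vision insurance premium: $392.66
Legal plan premium: $344.03
Life insurance premium: $314.16
Total deductions = $728.75 + $552.75 + $295.70 + $541.22 + $78.08 + $392.66 + $344.03 + $314.16 = $3,247.35
Net pay = $9,716.62 − $3,247.35 = $6,469.27

$6,469.27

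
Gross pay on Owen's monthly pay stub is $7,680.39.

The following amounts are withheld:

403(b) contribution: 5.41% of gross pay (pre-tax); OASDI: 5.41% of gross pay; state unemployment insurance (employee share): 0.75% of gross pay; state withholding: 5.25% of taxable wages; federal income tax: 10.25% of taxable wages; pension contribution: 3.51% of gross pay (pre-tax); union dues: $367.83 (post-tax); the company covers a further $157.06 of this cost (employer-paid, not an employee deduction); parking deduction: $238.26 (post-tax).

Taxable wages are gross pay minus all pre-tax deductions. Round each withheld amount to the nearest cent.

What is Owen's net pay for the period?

403(b) contribution: $7,680.39 × 0.0541 = $415.51
Pension contribution: $7,680.39 × 0.0351 = $269.58
Pre-tax total = $415.51 + $269.58 = $685.09
Taxable wages = $7,680.39 − $685.09 = $6,995.30
Federal income tax: $6,995.30 × 0.1025 = $717.02
State withholding: $6,995.30 × 0.0525 = $367.25
State unemployment insurance (employee share): $7,680.39 × 0.0075 = $57.60
OASDI: $7,680.39 × 0.0541 = $415.51
Parking deduction: $238.26
Union dues: $367.83
(Employer's $157.06 toward union dues is not withheld from the employee.)
Total deductions = $415.51 + $269.58 + $717.02 + $367.25 + $57.60 + $415.51 + $238.26 + $367.83 = $2,848.56
Net pay = $7,680.39 − $2,848.56 = $4,831.83

$4,831.83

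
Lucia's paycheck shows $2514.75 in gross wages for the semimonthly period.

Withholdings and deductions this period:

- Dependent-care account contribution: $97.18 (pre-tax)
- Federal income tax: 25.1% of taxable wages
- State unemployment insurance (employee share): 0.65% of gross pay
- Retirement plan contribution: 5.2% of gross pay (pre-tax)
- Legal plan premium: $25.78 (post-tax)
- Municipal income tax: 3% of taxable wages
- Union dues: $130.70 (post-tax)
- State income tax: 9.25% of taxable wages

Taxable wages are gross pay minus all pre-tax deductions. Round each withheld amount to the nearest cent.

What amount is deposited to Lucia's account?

$1259.85

Retirement plan contribution: $2514.75 × 0.052 = $130.77
Dependent-care account contribution: $97.18
Pre-tax total = $130.77 + $97.18 = $227.95
Taxable wages = $2514.75 − $227.95 = $2286.80
Federal income tax: $2286.80 × 0.251 = $573.99
Municipal income tax: $2286.80 × 0.03 = $68.60
State income tax: $2286.80 × 0.0925 = $211.53
State unemployment insurance (employee share): $2514.75 × 0.0065 = $16.35
Legal plan premium: $25.78
Union dues: $130.70
Total deductions = $130.77 + $97.18 + $573.99 + $68.60 + $211.53 + $16.35 + $25.78 + $130.70 = $1254.90
Net pay = $2514.75 − $1254.90 = $1259.85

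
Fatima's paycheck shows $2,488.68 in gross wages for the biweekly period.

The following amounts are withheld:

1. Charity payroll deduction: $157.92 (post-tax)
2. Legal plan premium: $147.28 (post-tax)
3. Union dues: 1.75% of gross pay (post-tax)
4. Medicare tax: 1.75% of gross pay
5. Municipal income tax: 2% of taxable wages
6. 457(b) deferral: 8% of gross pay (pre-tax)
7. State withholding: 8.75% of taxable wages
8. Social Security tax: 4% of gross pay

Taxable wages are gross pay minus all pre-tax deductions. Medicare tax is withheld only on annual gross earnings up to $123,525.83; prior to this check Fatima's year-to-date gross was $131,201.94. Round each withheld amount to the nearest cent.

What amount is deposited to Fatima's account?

457(b) deferral: $2,488.68 × 0.08 = $199.09
Taxable wages = $2,488.68 − $199.09 = $2,289.59
State withholding: $2,289.59 × 0.0875 = $200.34
Municipal income tax: $2,289.59 × 0.02 = $45.79
Medicare tax: annual cap $123,525.83 already reached (YTD $131,201.94), so $0.00
Social Security tax: $2,488.68 × 0.04 = $99.55
Union dues: $2,488.68 × 0.0175 = $43.55
Legal plan premium: $147.28
Charity payroll deduction: $157.92
Total deductions = $199.09 + $200.34 + $45.79 + $0.00 + $99.55 + $43.55 + $147.28 + $157.92 = $893.52
Net pay = $2,488.68 − $893.52 = $1,595.16

$1,595.16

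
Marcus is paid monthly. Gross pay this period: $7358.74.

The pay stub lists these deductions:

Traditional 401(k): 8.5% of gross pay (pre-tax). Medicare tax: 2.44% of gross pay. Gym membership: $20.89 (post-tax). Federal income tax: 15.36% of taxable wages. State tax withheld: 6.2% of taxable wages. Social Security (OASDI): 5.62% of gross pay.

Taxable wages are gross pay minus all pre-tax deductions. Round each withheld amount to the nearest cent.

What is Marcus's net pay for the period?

$4667.56

Traditional 401(k): $7358.74 × 0.085 = $625.49
Taxable wages = $7358.74 − $625.49 = $6733.25
Federal income tax: $6733.25 × 0.1536 = $1034.23
State tax withheld: $6733.25 × 0.062 = $417.46
Social Security (OASDI): $7358.74 × 0.0562 = $413.56
Medicare tax: $7358.74 × 0.0244 = $179.55
Gym membership: $20.89
Total deductions = $625.49 + $1034.23 + $417.46 + $413.56 + $179.55 + $20.89 = $2691.18
Net pay = $7358.74 − $2691.18 = $4667.56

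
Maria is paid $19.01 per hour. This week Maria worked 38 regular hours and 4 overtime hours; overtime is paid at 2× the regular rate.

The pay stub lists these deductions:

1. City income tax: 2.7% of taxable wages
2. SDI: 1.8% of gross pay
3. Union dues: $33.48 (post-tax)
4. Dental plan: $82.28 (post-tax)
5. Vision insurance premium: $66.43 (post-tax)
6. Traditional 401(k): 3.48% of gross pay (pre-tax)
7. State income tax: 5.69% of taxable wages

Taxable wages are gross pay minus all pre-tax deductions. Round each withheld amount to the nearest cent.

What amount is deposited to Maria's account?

Regular pay: 38 × $19.01 = $722.38
Overtime pay: 4 × $19.01 × 2 = $152.08
Gross pay = $722.38 + $152.08 = $874.46
Traditional 401(k): $874.46 × 0.0348 = $30.43
Taxable wages = $874.46 − $30.43 = $844.03
State income tax: $844.03 × 0.0569 = $48.03
City income tax: $844.03 × 0.027 = $22.79
SDI: $874.46 × 0.018 = $15.74
Union dues: $33.48
Dental plan: $82.28
Vision insurance premium: $66.43
Total deductions = $30.43 + $48.03 + $22.79 + $15.74 + $33.48 + $82.28 + $66.43 = $299.18
Net pay = $874.46 − $299.18 = $575.28

$575.28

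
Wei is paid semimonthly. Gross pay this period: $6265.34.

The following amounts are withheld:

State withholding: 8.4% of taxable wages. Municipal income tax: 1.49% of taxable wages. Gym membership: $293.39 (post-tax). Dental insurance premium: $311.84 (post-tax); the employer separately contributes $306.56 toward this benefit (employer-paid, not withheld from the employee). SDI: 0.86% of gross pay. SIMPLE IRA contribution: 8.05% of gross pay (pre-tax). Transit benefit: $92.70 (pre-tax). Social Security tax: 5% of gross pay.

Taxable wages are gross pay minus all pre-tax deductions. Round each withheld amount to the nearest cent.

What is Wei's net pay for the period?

$4135.30

Transit benefit: $92.70
SIMPLE IRA contribution: $6265.34 × 0.0805 = $504.36
Pre-tax total = $92.70 + $504.36 = $597.06
Taxable wages = $6265.34 − $597.06 = $5668.28
Municipal income tax: $5668.28 × 0.0149 = $84.46
State withholding: $5668.28 × 0.084 = $476.14
SDI: $6265.34 × 0.0086 = $53.88
Social Security tax: $6265.34 × 0.05 = $313.27
Gym membership: $293.39
Dental insurance premium: $311.84
(Employer's $306.56 toward dental insurance premium is not withheld from the employee.)
Total deductions = $92.70 + $504.36 + $84.46 + $476.14 + $53.88 + $313.27 + $293.39 + $311.84 = $2130.04
Net pay = $6265.34 − $2130.04 = $4135.30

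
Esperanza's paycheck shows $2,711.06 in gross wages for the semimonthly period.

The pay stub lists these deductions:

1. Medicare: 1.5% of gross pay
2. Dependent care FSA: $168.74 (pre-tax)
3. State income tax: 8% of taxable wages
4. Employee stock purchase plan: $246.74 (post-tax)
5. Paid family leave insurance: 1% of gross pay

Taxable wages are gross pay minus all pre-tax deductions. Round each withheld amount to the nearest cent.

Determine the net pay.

Dependent care FSA: $168.74
Taxable wages = $2,711.06 − $168.74 = $2,542.32
State income tax: $2,542.32 × 0.08 = $203.39
Paid family leave insurance: $2,711.06 × 0.01 = $27.11
Medicare: $2,711.06 × 0.015 = $40.67
Employee stock purchase plan: $246.74
Total deductions = $168.74 + $203.39 + $27.11 + $40.67 + $246.74 = $686.65
Net pay = $2,711.06 − $686.65 = $2,024.41

$2,024.41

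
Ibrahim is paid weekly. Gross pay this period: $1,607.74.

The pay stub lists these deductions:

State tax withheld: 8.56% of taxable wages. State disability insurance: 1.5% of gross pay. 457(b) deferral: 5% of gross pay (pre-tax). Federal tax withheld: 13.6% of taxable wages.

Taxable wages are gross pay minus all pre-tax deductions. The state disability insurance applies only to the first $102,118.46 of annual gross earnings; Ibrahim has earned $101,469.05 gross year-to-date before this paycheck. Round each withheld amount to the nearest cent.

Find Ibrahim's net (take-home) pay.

457(b) deferral: $1,607.74 × 0.05 = $80.39
Taxable wages = $1,607.74 − $80.39 = $1,527.35
Federal tax withheld: $1,527.35 × 0.136 = $207.72
State tax withheld: $1,527.35 × 0.0856 = $130.74
State disability insurance: only $102,118.46 − $101,469.05 = $649.41 of this check is subject → $649.41 × 0.015 = $9.74
Total deductions = $80.39 + $207.72 + $130.74 + $9.74 = $428.59
Net pay = $1,607.74 − $428.59 = $1,179.15

$1,179.15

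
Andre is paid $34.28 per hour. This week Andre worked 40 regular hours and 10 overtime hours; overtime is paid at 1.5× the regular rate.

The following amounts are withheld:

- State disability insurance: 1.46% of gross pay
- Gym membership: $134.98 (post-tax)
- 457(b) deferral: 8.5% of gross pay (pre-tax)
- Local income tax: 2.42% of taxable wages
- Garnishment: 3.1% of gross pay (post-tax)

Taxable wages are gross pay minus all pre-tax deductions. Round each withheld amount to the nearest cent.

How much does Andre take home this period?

Regular pay: 40 × $34.28 = $1371.20
Overtime pay: 10 × $34.28 × 1.5 = $514.20
Gross pay = $1371.20 + $514.20 = $1885.40
457(b) deferral: $1885.40 × 0.085 = $160.26
Taxable wages = $1885.40 − $160.26 = $1725.14
Local income tax: $1725.14 × 0.0242 = $41.75
State disability insurance: $1885.40 × 0.0146 = $27.53
Garnishment: $1885.40 × 0.031 = $58.45
Gym membership: $134.98
Total deductions = $160.26 + $41.75 + $27.53 + $58.45 + $134.98 = $422.97
Net pay = $1885.40 − $422.97 = $1462.43

$1462.43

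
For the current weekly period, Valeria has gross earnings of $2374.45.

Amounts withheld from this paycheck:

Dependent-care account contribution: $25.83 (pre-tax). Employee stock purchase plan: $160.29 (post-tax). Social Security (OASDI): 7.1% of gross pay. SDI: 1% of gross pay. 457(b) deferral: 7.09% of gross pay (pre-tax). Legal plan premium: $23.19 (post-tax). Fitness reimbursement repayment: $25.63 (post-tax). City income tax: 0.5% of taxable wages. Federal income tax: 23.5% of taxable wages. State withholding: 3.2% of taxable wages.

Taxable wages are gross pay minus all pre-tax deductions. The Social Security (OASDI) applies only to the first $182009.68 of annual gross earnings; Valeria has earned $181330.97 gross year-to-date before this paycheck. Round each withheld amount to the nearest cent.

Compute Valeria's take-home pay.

$1306.20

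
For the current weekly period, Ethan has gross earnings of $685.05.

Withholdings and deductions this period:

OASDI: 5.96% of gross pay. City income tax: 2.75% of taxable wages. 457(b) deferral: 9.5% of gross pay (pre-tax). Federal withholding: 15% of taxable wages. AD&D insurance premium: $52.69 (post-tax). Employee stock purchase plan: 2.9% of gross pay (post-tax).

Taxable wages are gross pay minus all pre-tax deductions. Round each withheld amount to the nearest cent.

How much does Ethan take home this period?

457(b) deferral: $685.05 × 0.095 = $65.08
Taxable wages = $685.05 − $65.08 = $619.97
City income tax: $619.97 × 0.0275 = $17.05
Federal withholding: $619.97 × 0.15 = $93.00
OASDI: $685.05 × 0.0596 = $40.83
Employee stock purchase plan: $685.05 × 0.029 = $19.87
AD&D insurance premium: $52.69
Total deductions = $65.08 + $17.05 + $93.00 + $40.83 + $19.87 + $52.69 = $288.52
Net pay = $685.05 − $288.52 = $396.53

$396.53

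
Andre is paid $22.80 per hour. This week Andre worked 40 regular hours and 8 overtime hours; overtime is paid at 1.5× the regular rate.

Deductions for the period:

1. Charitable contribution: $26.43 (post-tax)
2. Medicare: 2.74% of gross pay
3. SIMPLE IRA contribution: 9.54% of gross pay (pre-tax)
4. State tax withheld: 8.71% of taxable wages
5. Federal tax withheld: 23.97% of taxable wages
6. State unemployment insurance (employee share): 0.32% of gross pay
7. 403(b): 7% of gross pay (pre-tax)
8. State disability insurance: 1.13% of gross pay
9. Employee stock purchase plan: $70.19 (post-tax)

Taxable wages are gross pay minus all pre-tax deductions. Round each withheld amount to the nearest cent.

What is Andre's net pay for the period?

$519.83

Regular pay: 40 × $22.80 = $912.00
Overtime pay: 8 × $22.80 × 1.5 = $273.60
Gross pay = $912.00 + $273.60 = $1,185.60
SIMPLE IRA contribution: $1,185.60 × 0.0954 = $113.11
403(b): $1,185.60 × 0.07 = $82.99
Pre-tax total = $113.11 + $82.99 = $196.10
Taxable wages = $1,185.60 − $196.10 = $989.50
State tax withheld: $989.50 × 0.0871 = $86.19
Federal tax withheld: $989.50 × 0.2397 = $237.18
Medicare: $1,185.60 × 0.0274 = $32.49
State disability insurance: $1,185.60 × 0.0113 = $13.40
State unemployment insurance (employee share): $1,185.60 × 0.0032 = $3.79
Charitable contribution: $26.43
Employee stock purchase plan: $70.19
Total deductions = $113.11 + $82.99 + $86.19 + $237.18 + $32.49 + $13.40 + $3.79 + $26.43 + $70.19 = $665.77
Net pay = $1,185.60 − $665.77 = $519.83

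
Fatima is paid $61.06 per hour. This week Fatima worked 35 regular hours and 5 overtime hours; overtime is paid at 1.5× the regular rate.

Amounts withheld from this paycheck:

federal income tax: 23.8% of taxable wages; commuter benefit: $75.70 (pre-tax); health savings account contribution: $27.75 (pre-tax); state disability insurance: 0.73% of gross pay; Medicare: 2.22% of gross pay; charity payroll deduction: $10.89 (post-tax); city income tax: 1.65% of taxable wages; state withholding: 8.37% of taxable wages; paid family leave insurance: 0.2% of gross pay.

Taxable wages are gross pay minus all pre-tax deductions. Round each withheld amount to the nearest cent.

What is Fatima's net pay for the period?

$1,556.31

Regular pay: 35 × $61.06 = $2,137.10
Overtime pay: 5 × $61.06 × 1.5 = $457.95
Gross pay = $2,137.10 + $457.95 = $2,595.05
Commuter benefit: $75.70
Health savings account contribution: $27.75
Pre-tax total = $75.70 + $27.75 = $103.45
Taxable wages = $2,595.05 − $103.45 = $2,491.60
City income tax: $2,491.60 × 0.0165 = $41.11
State withholding: $2,491.60 × 0.0837 = $208.55
Federal income tax: $2,491.60 × 0.238 = $593.00
State disability insurance: $2,595.05 × 0.0073 = $18.94
Paid family leave insurance: $2,595.05 × 0.002 = $5.19
Medicare: $2,595.05 × 0.0222 = $57.61
Charity payroll deduction: $10.89
Total deductions = $75.70 + $27.75 + $41.11 + $208.55 + $593.00 + $18.94 + $5.19 + $57.61 + $10.89 = $1,038.74
Net pay = $2,595.05 − $1,038.74 = $1,556.31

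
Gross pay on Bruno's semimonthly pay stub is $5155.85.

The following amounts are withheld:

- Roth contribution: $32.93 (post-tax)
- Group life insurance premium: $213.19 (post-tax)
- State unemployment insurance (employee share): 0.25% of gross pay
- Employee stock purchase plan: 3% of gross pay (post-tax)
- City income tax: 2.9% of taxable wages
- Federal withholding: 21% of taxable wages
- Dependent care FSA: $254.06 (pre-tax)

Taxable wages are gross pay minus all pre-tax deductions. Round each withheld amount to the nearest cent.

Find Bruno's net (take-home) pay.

$3316.57

Dependent care FSA: $254.06
Taxable wages = $5155.85 − $254.06 = $4901.79
Federal withholding: $4901.79 × 0.21 = $1029.38
City income tax: $4901.79 × 0.029 = $142.15
State unemployment insurance (employee share): $5155.85 × 0.0025 = $12.89
Employee stock purchase plan: $5155.85 × 0.03 = $154.68
Group life insurance premium: $213.19
Roth contribution: $32.93
Total deductions = $254.06 + $1029.38 + $142.15 + $12.89 + $154.68 + $213.19 + $32.93 = $1839.28
Net pay = $5155.85 − $1839.28 = $3316.57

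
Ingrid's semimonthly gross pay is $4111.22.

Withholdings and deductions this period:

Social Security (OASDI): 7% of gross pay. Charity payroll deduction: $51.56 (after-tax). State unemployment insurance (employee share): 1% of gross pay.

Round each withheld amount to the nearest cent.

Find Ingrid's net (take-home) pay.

State unemployment insurance (employee share): $4111.22 × 0.01 = $41.11
Social Security (OASDI): $4111.22 × 0.07 = $287.79
Charity payroll deduction: $51.56
Total deductions = $41.11 + $287.79 + $51.56 = $380.46
Net pay = $4111.22 − $380.46 = $3730.76

$3730.76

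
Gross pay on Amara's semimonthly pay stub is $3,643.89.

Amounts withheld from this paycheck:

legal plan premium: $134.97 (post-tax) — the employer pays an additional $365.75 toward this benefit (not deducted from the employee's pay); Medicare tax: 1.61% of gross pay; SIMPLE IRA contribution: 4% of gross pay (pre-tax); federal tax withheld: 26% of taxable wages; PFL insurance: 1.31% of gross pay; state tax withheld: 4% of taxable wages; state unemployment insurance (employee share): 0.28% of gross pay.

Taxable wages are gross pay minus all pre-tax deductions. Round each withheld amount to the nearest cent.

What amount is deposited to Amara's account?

$2,197.12

SIMPLE IRA contribution: $3,643.89 × 0.04 = $145.76
Taxable wages = $3,643.89 − $145.76 = $3,498.13
Federal tax withheld: $3,498.13 × 0.26 = $909.51
State tax withheld: $3,498.13 × 0.04 = $139.93
PFL insurance: $3,643.89 × 0.0131 = $47.73
State unemployment insurance (employee share): $3,643.89 × 0.0028 = $10.20
Medicare tax: $3,643.89 × 0.0161 = $58.67
Legal plan premium: $134.97
(Employer's $365.75 toward legal plan premium is not withheld from the employee.)
Total deductions = $145.76 + $909.51 + $139.93 + $47.73 + $10.20 + $58.67 + $134.97 = $1,446.77
Net pay = $3,643.89 − $1,446.77 = $2,197.12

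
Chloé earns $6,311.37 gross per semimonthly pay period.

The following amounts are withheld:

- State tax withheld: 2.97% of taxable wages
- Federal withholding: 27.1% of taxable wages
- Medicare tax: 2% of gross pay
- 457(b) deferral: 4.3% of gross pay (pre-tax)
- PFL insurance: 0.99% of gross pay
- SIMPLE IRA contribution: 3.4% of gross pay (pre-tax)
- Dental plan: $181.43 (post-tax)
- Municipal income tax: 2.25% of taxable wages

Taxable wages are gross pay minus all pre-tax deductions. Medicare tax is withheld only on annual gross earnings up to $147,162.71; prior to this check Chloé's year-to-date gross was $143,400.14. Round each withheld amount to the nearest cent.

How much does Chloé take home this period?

457(b) deferral: $6,311.37 × 0.043 = $271.39
SIMPLE IRA contribution: $6,311.37 × 0.034 = $214.59
Pre-tax total = $271.39 + $214.59 = $485.98
Taxable wages = $6,311.37 − $485.98 = $5,825.39
Municipal income tax: $5,825.39 × 0.0225 = $131.07
Federal withholding: $5,825.39 × 0.271 = $1,578.68
State tax withheld: $5,825.39 × 0.0297 = $173.01
Medicare tax: only $147,162.71 − $143,400.14 = $3,762.57 of this check is subject → $3,762.57 × 0.02 = $75.25
PFL insurance: $6,311.37 × 0.0099 = $62.48
Dental plan: $181.43
Total deductions = $271.39 + $214.59 + $131.07 + $1,578.68 + $173.01 + $75.25 + $62.48 + $181.43 = $2,687.90
Net pay = $6,311.37 − $2,687.90 = $3,623.47

$3,623.47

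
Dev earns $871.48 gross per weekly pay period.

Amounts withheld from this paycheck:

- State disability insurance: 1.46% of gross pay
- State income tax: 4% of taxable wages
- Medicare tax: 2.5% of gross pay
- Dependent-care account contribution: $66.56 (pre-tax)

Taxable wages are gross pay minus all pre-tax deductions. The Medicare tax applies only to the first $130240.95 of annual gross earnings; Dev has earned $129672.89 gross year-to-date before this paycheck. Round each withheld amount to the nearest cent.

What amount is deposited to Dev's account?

Dependent-care account contribution: $66.56
Taxable wages = $871.48 − $66.56 = $804.92
State income tax: $804.92 × 0.04 = $32.20
State disability insurance: $871.48 × 0.0146 = $12.72
Medicare tax: only $130240.95 − $129672.89 = $568.06 of this check is subject → $568.06 × 0.025 = $14.20
Total deductions = $66.56 + $32.20 + $12.72 + $14.20 = $125.68
Net pay = $871.48 − $125.68 = $745.80

$745.80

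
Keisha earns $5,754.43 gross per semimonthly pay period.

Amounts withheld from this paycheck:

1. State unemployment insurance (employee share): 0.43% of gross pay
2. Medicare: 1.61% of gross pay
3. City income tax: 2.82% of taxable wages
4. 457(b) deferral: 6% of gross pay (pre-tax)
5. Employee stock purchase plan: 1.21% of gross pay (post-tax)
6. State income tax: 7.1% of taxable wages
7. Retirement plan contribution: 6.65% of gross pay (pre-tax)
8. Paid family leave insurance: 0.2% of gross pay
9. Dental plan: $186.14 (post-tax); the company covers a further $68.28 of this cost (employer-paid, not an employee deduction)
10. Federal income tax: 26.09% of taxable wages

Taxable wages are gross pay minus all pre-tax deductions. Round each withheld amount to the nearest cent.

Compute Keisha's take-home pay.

$2,831.78

457(b) deferral: $5,754.43 × 0.06 = $345.27
Retirement plan contribution: $5,754.43 × 0.0665 = $382.67
Pre-tax total = $345.27 + $382.67 = $727.94
Taxable wages = $5,754.43 − $727.94 = $5,026.49
City income tax: $5,026.49 × 0.0282 = $141.75
Federal income tax: $5,026.49 × 0.2609 = $1,311.41
State income tax: $5,026.49 × 0.071 = $356.88
Medicare: $5,754.43 × 0.0161 = $92.65
Paid family leave insurance: $5,754.43 × 0.002 = $11.51
State unemployment insurance (employee share): $5,754.43 × 0.0043 = $24.74
Dental plan: $186.14
Employee stock purchase plan: $5,754.43 × 0.0121 = $69.63
(Employer's $68.28 toward dental plan is not withheld from the employee.)
Total deductions = $345.27 + $382.67 + $141.75 + $1,311.41 + $356.88 + $92.65 + $11.51 + $24.74 + $186.14 + $69.63 = $2,922.65
Net pay = $5,754.43 − $2,922.65 = $2,831.78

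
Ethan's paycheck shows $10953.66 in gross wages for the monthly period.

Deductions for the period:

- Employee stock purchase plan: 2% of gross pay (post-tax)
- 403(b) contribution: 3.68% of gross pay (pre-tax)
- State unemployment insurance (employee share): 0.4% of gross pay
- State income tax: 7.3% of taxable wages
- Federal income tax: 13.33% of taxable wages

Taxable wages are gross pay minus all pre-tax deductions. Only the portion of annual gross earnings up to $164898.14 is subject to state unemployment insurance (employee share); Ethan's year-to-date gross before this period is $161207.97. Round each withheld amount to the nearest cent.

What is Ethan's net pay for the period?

$8140.16

403(b) contribution: $10953.66 × 0.0368 = $403.09
Taxable wages = $10953.66 − $403.09 = $10550.57
Federal income tax: $10550.57 × 0.1333 = $1406.39
State income tax: $10550.57 × 0.073 = $770.19
State unemployment insurance (employee share): only $164898.14 − $161207.97 = $3690.17 of this check is subject → $3690.17 × 0.004 = $14.76
Employee stock purchase plan: $10953.66 × 0.02 = $219.07
Total deductions = $403.09 + $1406.39 + $770.19 + $14.76 + $219.07 = $2813.50
Net pay = $10953.66 − $2813.50 = $8140.16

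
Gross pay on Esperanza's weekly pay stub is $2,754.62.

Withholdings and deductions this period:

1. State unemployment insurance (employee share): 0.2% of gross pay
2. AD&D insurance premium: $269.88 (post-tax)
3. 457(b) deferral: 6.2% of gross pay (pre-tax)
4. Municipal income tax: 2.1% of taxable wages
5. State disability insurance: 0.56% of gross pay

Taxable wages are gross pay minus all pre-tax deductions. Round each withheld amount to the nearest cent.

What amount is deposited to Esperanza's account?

$2,238.75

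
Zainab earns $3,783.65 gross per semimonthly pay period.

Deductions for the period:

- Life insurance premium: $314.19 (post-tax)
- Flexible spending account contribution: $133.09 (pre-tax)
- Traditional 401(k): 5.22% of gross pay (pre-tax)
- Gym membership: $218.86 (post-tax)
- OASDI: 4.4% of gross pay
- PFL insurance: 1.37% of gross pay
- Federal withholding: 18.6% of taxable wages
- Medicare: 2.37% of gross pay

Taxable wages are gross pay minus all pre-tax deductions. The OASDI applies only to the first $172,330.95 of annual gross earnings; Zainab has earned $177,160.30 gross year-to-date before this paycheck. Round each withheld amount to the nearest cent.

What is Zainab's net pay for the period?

$2,136.22

Flexible spending account contribution: $133.09
Traditional 401(k): $3,783.65 × 0.0522 = $197.51
Pre-tax total = $133.09 + $197.51 = $330.60
Taxable wages = $3,783.65 − $330.60 = $3,453.05
Federal withholding: $3,453.05 × 0.186 = $642.27
Medicare: $3,783.65 × 0.0237 = $89.67
PFL insurance: $3,783.65 × 0.0137 = $51.84
OASDI: annual cap $172,330.95 already reached (YTD $177,160.30), so $0.00
Gym membership: $218.86
Life insurance premium: $314.19
Total deductions = $133.09 + $197.51 + $642.27 + $89.67 + $51.84 + $0.00 + $218.86 + $314.19 = $1,647.43
Net pay = $3,783.65 − $1,647.43 = $2,136.22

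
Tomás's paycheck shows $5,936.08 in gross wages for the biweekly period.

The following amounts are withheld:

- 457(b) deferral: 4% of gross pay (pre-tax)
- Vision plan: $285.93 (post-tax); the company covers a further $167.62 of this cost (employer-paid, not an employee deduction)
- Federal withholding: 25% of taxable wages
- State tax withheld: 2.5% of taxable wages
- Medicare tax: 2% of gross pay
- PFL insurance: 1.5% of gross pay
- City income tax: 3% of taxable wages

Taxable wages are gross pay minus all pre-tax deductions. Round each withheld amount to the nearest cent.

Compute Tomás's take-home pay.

457(b) deferral: $5,936.08 × 0.04 = $237.44
Taxable wages = $5,936.08 − $237.44 = $5,698.64
State tax withheld: $5,698.64 × 0.025 = $142.47
Federal withholding: $5,698.64 × 0.25 = $1,424.66
City income tax: $5,698.64 × 0.03 = $170.96
PFL insurance: $5,936.08 × 0.015 = $89.04
Medicare tax: $5,936.08 × 0.02 = $118.72
Vision plan: $285.93
(Employer's $167.62 toward vision plan is not withheld from the employee.)
Total deductions = $237.44 + $142.47 + $1,424.66 + $170.96 + $89.04 + $118.72 + $285.93 = $2,469.22
Net pay = $5,936.08 − $2,469.22 = $3,466.86

$3,466.86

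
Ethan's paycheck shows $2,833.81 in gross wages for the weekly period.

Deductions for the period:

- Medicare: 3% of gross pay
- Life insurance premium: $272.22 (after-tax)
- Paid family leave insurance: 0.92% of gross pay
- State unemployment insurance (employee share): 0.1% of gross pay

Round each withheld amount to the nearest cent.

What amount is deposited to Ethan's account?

State unemployment insurance (employee share): $2,833.81 × 0.001 = $2.83
Paid family leave insurance: $2,833.81 × 0.0092 = $26.07
Medicare: $2,833.81 × 0.03 = $85.01
Life insurance premium: $272.22
Total deductions = $2.83 + $26.07 + $85.01 + $272.22 = $386.13
Net pay = $2,833.81 − $386.13 = $2,447.68

$2,447.68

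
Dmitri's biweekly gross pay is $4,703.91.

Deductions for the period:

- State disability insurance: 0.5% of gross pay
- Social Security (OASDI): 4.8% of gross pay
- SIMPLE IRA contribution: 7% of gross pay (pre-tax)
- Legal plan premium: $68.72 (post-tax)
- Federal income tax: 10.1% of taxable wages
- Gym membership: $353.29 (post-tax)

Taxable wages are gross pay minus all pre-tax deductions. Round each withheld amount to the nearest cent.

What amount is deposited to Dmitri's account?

SIMPLE IRA contribution: $4,703.91 × 0.07 = $329.27
Taxable wages = $4,703.91 − $329.27 = $4,374.64
Federal income tax: $4,374.64 × 0.101 = $441.84
State disability insurance: $4,703.91 × 0.005 = $23.52
Social Security (OASDI): $4,703.91 × 0.048 = $225.79
Legal plan premium: $68.72
Gym membership: $353.29
Total deductions = $329.27 + $441.84 + $23.52 + $225.79 + $68.72 + $353.29 = $1,442.43
Net pay = $4,703.91 − $1,442.43 = $3,261.48

$3,261.48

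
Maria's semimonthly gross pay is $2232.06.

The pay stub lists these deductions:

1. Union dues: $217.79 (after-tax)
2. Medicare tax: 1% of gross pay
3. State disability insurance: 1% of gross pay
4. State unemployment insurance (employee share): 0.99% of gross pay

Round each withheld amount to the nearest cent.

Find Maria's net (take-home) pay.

State unemployment insurance (employee share): $2232.06 × 0.0099 = $22.10
State disability insurance: $2232.06 × 0.01 = $22.32
Medicare tax: $2232.06 × 0.01 = $22.32
Union dues: $217.79
Total deductions = $22.10 + $22.32 + $22.32 + $217.79 = $284.53
Net pay = $2232.06 − $284.53 = $1947.53

$1947.53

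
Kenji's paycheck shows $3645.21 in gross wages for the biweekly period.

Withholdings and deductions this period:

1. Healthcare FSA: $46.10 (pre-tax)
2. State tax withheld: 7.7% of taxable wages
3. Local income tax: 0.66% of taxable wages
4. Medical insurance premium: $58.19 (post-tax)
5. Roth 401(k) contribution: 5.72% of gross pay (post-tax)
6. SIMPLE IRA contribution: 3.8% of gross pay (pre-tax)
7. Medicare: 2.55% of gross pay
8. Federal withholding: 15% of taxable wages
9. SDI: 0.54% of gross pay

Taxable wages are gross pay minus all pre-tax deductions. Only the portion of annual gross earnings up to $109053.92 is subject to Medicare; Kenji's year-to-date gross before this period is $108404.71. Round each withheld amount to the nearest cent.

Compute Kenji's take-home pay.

$2349.26

SIMPLE IRA contribution: $3645.21 × 0.038 = $138.52
Healthcare FSA: $46.10
Pre-tax total = $138.52 + $46.10 = $184.62
Taxable wages = $3645.21 − $184.62 = $3460.59
Federal withholding: $3460.59 × 0.15 = $519.09
State tax withheld: $3460.59 × 0.077 = $266.47
Local income tax: $3460.59 × 0.0066 = $22.84
Medicare: only $109053.92 − $108404.71 = $649.21 of this check is subject → $649.21 × 0.0255 = $16.55
SDI: $3645.21 × 0.0054 = $19.68
Roth 401(k) contribution: $3645.21 × 0.0572 = $208.51
Medical insurance premium: $58.19
Total deductions = $138.52 + $46.10 + $519.09 + $266.47 + $22.84 + $16.55 + $19.68 + $208.51 + $58.19 = $1295.95
Net pay = $3645.21 − $1295.95 = $2349.26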